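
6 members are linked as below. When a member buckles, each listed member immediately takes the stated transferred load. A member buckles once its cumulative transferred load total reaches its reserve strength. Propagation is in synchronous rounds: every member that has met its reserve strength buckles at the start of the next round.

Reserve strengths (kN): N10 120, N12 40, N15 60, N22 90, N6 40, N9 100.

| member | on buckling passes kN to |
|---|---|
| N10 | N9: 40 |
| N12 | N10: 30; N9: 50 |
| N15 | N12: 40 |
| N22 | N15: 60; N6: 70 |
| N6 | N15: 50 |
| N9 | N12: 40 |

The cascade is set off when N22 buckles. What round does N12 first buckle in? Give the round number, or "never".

Round 1 — N22 buckles (initial).
  N15: +60 → 60 ≥ 60
  N6: +70 → 70 ≥ 40
Round 2 — N15, N6 buckle.
  N12: +40 → 40 ≥ 40
Round 3 — N12 buckles.
  N10: +30 → 30 < 120
  N9: +50 → 50 < 100
No further bucklings.

3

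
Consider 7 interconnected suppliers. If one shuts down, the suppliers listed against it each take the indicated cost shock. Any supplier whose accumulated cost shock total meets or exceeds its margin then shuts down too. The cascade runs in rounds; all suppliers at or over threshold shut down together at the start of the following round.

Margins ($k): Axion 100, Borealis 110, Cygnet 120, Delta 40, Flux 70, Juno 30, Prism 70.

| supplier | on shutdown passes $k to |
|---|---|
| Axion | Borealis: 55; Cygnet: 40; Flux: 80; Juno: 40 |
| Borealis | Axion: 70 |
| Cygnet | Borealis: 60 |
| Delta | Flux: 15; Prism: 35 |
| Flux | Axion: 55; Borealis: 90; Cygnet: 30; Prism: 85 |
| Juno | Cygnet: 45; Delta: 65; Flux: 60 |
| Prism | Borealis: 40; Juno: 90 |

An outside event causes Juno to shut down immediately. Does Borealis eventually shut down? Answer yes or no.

Round 1 — Juno shuts down (initial).
  Cygnet: +45 → 45 < 120
  Delta: +65 → 65 ≥ 40
  Flux: +60 → 60 < 70
Round 2 — Delta shuts down.
  Flux: +15 → 75 ≥ 70
  Prism: +35 → 35 < 70
Round 3 — Flux shuts down.
  Axion: +55 → 55 < 100
  Borealis: +90 → 90 < 110
  Cygnet: +30 → 75 < 120
  Prism: +85 → 120 ≥ 70
Round 4 — Prism shuts down.
  Borealis: +40 → 130 ≥ 110
Round 5 — Borealis shuts down.
  Axion: +70 → 125 ≥ 100
Round 6 — Axion shuts down.
  Cygnet: +40 → 115 < 120
No further shutdowns.

yes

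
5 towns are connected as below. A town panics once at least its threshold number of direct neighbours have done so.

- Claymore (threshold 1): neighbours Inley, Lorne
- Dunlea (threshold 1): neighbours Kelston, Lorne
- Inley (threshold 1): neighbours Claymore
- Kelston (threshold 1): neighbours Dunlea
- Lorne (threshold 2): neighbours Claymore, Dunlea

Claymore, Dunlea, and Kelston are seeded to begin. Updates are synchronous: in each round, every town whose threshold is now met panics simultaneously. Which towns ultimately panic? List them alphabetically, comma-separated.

Claymore, Dunlea, Inley, Kelston, Lorne

Round 1 — Claymore, Dunlea, Kelston panic (initial).
Round 2 — checking thresholds:
  Inley: 1 of 1 neighbours ≥ 1, panics.
  Lorne: 2 of 2 neighbours ≥ 2, panics.
Round 3 — no new panics; cascade stops.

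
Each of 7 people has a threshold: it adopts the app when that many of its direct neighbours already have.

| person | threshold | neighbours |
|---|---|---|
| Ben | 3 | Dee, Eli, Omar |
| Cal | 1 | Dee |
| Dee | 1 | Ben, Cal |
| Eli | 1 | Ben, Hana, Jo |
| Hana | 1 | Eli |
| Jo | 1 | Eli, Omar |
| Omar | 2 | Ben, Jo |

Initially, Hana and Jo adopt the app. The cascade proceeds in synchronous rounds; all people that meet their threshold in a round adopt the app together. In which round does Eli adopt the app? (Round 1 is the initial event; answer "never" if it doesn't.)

2

Round 1 — Hana, Jo adopt the app (initial).
Round 2 — checking thresholds:
  Eli: 2 of 3 neighbours ≥ 1, adopts the app.
  Omar: 1 of 2 neighbours < 2, holds.
Round 3 — no new adoptions; cascade stops.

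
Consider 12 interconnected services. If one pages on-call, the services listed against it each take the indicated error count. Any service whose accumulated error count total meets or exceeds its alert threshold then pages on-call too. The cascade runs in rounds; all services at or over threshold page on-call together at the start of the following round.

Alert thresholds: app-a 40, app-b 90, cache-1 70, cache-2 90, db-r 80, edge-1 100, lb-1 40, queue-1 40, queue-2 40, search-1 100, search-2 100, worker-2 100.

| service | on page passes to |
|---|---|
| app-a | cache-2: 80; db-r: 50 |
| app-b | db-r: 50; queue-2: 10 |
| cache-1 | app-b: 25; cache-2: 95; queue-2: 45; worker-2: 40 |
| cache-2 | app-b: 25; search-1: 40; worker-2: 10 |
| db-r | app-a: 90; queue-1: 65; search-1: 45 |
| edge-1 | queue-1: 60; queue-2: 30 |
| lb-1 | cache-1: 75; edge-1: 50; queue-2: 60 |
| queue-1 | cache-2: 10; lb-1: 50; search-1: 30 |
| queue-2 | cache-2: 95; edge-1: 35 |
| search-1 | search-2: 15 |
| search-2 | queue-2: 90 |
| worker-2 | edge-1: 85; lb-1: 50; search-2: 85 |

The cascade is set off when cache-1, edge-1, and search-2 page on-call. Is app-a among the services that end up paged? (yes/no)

no

Round 1 — cache-1, edge-1, search-2 page on-call (initial).
  app-b: +25 → 25 < 90
  cache-2: +95 → 95 ≥ 90
  queue-1: +60 → 60 ≥ 40
  queue-2: +45+30+90 → 165 ≥ 40
  worker-2: +40 → 40 < 100
Round 2 — cache-2, queue-1, queue-2 page on-call.
  app-b: +25 → 50 < 90
  lb-1: +50 → 50 ≥ 40
  search-1: +40+30 → 70 < 100
  worker-2: +10 → 50 < 100
Round 3 — lb-1 pages on-call.
No further pages.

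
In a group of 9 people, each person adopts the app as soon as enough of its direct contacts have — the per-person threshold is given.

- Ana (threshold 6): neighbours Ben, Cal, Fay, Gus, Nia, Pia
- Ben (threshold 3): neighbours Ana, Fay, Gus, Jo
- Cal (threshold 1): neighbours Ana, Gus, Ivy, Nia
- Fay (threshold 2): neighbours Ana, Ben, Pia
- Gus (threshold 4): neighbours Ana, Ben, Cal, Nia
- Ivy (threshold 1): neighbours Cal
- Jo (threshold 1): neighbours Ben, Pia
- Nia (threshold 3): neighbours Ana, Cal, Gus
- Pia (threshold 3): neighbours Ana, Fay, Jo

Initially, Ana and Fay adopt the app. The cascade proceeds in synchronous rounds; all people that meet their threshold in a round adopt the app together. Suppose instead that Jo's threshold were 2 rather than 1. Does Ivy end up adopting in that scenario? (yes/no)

With Jo's threshold at 2:
Round 1 — Ana, Fay adopt the app (initial).
Round 2 — checking thresholds:
  Ben: 2 of 4 neighbours < 3, not yet.
  Cal: 1 of 4 neighbours ≥ 1, adopts the app.
  Gus: 1 of 4 neighbours < 4, not yet.
  Nia: 1 of 3 neighbours < 3, not yet.
  Pia: 2 of 3 neighbours < 3, not yet.
Round 3 — checking thresholds:
  Ben: 2 of 4 neighbours < 3, not yet.
  Gus: 2 of 4 neighbours < 4, not yet.
  Ivy: 1 of 1 neighbours ≥ 1, adopts the app.
  Nia: 2 of 3 neighbours < 3, not yet.
  Pia: 2 of 3 neighbours < 3, not yet.
Round 4 — no new adoptions; cascade stops.

yes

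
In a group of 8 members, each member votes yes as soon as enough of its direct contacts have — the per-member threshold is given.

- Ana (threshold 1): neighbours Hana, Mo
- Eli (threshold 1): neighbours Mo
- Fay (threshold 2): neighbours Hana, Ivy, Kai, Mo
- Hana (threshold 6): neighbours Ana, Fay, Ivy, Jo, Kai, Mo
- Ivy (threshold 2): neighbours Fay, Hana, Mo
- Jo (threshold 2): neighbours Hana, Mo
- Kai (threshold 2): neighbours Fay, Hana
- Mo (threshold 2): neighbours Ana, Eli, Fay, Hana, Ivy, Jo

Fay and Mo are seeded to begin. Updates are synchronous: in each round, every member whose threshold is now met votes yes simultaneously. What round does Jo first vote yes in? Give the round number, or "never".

never

Round 1 — Fay, Mo vote yes (initial).
Round 2 — checking thresholds:
  Ana: 1 of 2 neighbours ≥ 1, votes yes.
  Eli: 1 of 1 neighbours ≥ 1, votes yes.
  Hana: 2 of 6 neighbours < 6, below threshold.
  Ivy: 2 of 3 neighbours ≥ 2, votes yes.
  Jo: 1 of 2 neighbours < 2, below threshold.
  Kai: 1 of 2 neighbours < 2, below threshold.
Round 3 — no new yes votes; cascade stops.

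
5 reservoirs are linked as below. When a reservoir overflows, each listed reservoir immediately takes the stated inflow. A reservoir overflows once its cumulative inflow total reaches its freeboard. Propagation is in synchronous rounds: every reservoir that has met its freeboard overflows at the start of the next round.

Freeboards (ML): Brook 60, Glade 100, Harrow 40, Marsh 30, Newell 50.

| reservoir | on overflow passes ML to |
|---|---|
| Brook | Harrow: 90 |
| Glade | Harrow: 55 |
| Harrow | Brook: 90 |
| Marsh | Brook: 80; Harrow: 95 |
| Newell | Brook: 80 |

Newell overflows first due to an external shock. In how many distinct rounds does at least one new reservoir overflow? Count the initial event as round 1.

3

Round 1 — Newell overflows (initial).
  Brook: +80 → 80 ≥ 60
Round 2 — Brook overflows.
  Harrow: +90 → 90 ≥ 40
Round 3 — Harrow overflows.
No further overflows.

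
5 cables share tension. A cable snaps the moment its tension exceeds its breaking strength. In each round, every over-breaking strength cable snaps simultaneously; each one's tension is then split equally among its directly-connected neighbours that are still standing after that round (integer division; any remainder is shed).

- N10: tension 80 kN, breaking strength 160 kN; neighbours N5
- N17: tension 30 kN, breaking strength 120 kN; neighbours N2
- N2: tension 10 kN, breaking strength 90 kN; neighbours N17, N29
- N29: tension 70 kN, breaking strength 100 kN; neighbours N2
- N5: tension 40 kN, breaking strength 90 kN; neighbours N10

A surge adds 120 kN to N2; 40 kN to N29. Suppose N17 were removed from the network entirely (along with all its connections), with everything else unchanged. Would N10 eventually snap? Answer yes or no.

With N17 removed:
Round 1 — N2 at 130 > 90; N29 at 110 > 100. N2, N29 snap.
  N2 sheds 130 kN: no online neighbours, lost.
  N29 sheds 110 kN: no online neighbours, lost.
No further breaks.

no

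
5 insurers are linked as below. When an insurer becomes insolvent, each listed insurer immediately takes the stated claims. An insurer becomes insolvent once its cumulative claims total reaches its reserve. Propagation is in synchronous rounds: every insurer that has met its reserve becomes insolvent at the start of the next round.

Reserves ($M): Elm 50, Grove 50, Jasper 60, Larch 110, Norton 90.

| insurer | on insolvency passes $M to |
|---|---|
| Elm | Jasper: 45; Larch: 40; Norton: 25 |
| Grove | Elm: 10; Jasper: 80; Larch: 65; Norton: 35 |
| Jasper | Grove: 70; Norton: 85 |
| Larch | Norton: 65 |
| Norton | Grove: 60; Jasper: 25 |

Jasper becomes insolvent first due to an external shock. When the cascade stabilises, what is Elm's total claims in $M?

10

Round 1 — Jasper becomes insolvent (initial).
  Grove: +70 → 70 ≥ 50
  Norton: +85 → 85 < 90
Round 2 — Grove becomes insolvent.
  Elm: +10 → 10 < 50
  Larch: +65 → 65 < 110
  Norton: +35 → 120 ≥ 90
Round 3 — Norton becomes insolvent.
No further insolvencies.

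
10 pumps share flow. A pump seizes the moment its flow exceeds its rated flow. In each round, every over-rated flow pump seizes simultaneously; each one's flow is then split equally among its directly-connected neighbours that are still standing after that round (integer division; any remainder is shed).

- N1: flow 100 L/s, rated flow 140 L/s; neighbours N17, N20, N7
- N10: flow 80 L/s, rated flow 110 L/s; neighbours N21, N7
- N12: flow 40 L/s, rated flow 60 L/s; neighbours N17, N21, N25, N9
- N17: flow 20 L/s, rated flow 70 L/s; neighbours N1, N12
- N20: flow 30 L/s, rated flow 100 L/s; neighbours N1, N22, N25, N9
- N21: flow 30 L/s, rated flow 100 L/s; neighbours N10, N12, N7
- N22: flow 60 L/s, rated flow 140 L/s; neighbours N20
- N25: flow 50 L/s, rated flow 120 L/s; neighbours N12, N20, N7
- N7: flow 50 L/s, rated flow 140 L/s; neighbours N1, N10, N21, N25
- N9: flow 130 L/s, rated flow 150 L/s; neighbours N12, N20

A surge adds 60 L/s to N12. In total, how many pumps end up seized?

9

Round 1 — N12 at 100 > 60. N12 seizes.
  N12 sheds 100 L/s to N17, N21, N25, N9: 25 each.
    N17: 20+25 = 45 ≤ 70
    N21: 30+25 = 55 ≤ 100
    N25: 50+25 = 75 ≤ 120
    N9: 130+25 = 155 > 150
Round 2 — N9 seizes.
  N9 sheds 155 L/s to N20: 155 each.
    N20: 30+155 = 185 > 100
Round 3 — N20 seizes.
  N20 sheds 185 L/s to N1, N22, N25: 61 each (2 lost).
    N1: 100+61 = 161 > 140
    N22: 60+61 = 121 ≤ 140
    N25: 75+61 = 136 > 120
Round 4 — N1, N25 seize.
  N1 sheds 161 L/s to N17, N7: 80 each (1 lost).
    N17: 45+80 = 125 > 70
    N7: 50+80 = 130 ≤ 140
  N25 sheds 136 L/s to N7: 136 each.
    N7: 130+136 = 266 > 140
Round 5 — N17, N7 seize.
  N17 sheds 125 L/s: no online neighbours, lost.
  N7 sheds 266 L/s to N10, N21: 133 each.
    N10: 80+133 = 213 > 110
    N21: 55+133 = 188 > 100
Round 6 — N10, N21 seize.
  N10 sheds 213 L/s: no online neighbours, lost.
  N21 sheds 188 L/s: no online neighbours, lost.
No further seizures.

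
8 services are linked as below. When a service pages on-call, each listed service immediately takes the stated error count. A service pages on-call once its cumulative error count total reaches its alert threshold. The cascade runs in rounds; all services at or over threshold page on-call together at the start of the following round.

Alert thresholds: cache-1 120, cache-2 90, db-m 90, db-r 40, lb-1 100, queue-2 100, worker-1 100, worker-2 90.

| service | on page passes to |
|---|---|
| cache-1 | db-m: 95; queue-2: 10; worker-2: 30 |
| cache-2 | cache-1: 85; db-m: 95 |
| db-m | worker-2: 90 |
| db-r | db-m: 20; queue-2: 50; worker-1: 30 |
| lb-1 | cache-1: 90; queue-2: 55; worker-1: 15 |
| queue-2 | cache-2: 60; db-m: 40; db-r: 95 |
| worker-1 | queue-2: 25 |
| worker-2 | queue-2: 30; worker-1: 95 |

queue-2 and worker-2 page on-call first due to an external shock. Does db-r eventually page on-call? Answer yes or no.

yes

Round 1 — queue-2, worker-2 page on-call (initial).
  cache-2: +60 → 60 < 90
  db-m: +40 → 40 < 90
  db-r: +95 → 95 ≥ 40
  worker-1: +95 → 95 < 100
Round 2 — db-r pages on-call.
  db-m: +20 → 60 < 90
  worker-1: +30 → 125 ≥ 100
Round 3 — worker-1 pages on-call.
No further pages.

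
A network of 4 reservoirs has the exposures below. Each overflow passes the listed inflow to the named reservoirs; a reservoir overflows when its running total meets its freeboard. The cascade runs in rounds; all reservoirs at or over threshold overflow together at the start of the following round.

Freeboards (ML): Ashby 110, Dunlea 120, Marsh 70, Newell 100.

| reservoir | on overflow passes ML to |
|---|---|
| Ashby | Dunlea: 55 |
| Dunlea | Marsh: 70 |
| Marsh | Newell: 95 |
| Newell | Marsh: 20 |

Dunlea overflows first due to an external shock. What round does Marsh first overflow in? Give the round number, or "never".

Round 1 — Dunlea overflows (initial).
  Marsh: +70 → 70 ≥ 70
Round 2 — Marsh overflows.
  Newell: +95 → 95 < 100
No further overflows.

2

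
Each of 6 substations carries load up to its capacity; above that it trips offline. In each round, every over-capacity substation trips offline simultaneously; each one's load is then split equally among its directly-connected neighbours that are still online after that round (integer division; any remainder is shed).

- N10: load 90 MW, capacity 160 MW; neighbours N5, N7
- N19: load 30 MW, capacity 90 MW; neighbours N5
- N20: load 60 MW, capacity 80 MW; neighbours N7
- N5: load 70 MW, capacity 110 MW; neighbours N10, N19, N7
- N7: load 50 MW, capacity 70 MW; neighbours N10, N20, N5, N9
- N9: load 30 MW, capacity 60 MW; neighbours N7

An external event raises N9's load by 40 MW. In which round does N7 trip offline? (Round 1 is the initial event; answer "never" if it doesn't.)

Round 1 — N9 at 70 > 60. N9 trips offline.
  N9 sheds 70 MW to N7: 70 each.
    N7: 50+70 = 120 > 70
Round 2 — N7 trips offline.
  N7 sheds 120 MW to N10, N20, N5: 40 each.
    N10: 90+40 = 130 ≤ 160
    N20: 60+40 = 100 > 80
    N5: 70+40 = 110 ≤ 110
Round 3 — N20 trips offline.
  N20 sheds 100 MW: no online neighbours, lost.
No further trips.

2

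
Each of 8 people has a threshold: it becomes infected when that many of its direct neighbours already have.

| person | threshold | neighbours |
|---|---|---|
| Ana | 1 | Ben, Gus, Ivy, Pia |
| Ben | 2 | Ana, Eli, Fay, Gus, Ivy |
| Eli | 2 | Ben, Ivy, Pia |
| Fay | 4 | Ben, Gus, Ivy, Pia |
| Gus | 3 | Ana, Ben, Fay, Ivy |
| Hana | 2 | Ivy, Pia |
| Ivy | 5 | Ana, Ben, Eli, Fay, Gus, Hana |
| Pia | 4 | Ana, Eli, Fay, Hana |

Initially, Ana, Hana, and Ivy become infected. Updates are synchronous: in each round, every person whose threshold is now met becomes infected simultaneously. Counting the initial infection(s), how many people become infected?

6

Round 1 — Ana, Hana, Ivy become infected (initial).
Round 2 — checking thresholds:
  Ben: 2 of 5 neighbours ≥ 2, becomes infected.
  Eli: 1 of 3 neighbours < 2, not yet.
  Fay: 1 of 4 neighbours < 4, not yet.
  Gus: 2 of 4 neighbours < 3, not yet.
  Pia: 2 of 4 neighbours < 4, not yet.
Round 3 — checking thresholds:
  Eli: 2 of 3 neighbours ≥ 2, becomes infected.
  Fay: 2 of 4 neighbours < 4, not yet.
  Gus: 3 of 4 neighbours ≥ 3, becomes infected.
  Pia: 2 of 4 neighbours < 4, not yet.
Round 4 — no new infections; cascade stops.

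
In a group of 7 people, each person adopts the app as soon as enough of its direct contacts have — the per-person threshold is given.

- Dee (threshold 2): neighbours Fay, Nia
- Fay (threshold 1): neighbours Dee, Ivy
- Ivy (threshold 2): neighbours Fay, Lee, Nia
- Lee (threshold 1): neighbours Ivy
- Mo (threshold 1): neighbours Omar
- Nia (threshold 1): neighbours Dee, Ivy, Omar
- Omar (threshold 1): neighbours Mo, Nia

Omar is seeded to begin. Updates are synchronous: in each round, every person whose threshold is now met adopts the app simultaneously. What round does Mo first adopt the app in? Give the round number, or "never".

Round 1 — Omar adopts the app (initial).
Round 2 — checking thresholds:
  Mo: 1 of 1 neighbours ≥ 1, adopts the app.
  Nia: 1 of 3 neighbours ≥ 1, adopts the app.
Round 3 — no new adoptions; cascade stops.

2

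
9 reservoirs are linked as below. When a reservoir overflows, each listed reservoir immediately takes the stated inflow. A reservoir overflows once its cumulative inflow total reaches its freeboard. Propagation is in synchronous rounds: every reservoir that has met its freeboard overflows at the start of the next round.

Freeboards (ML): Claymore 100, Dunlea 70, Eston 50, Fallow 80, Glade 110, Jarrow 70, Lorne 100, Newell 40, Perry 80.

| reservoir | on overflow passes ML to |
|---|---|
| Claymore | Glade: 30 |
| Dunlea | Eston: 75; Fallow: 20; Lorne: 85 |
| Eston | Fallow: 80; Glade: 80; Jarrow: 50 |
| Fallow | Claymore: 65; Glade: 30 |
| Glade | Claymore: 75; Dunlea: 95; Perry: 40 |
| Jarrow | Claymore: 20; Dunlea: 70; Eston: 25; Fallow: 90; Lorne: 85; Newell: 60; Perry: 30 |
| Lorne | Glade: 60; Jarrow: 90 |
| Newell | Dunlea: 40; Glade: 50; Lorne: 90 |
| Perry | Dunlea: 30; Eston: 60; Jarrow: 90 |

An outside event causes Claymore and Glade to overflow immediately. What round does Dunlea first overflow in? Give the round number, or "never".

Round 1 — Claymore, Glade overflow (initial).
  Dunlea: +95 → 95 ≥ 70
  Perry: +40 → 40 < 80
Round 2 — Dunlea overflows.
  Eston: +75 → 75 ≥ 50
  Fallow: +20 → 20 < 80
  Lorne: +85 → 85 < 100
Round 3 — Eston overflows.
  Fallow: +80 → 100 ≥ 80
  Jarrow: +50 → 50 < 70
Round 4 — Fallow overflows.
No further overflows.

2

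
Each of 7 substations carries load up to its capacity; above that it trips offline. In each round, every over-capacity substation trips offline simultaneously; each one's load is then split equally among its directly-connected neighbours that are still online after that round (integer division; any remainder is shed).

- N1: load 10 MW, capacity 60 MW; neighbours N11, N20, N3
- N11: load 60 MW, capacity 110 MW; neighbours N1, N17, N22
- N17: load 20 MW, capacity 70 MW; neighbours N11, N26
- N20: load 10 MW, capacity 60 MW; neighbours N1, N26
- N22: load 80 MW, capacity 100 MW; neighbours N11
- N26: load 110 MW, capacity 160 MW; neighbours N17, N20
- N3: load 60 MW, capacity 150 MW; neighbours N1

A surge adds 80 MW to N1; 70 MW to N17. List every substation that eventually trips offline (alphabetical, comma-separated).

N1, N11, N17, N22

Round 1 — N1 at 90 > 60; N17 at 90 > 70. N1, N17 trip offline.
  N1 sheds 90 MW to N11, N20, N3: 30 each.
    N11: 60+30 = 90 ≤ 110
    N20: 10+30 = 40 ≤ 60
    N3: 60+30 = 90 ≤ 150
  N17 sheds 90 MW to N11, N26: 45 each.
    N11: 90+45 = 135 > 110
    N26: 110+45 = 155 ≤ 160
Round 2 — N11 trips offline.
  N11 sheds 135 MW to N22: 135 each.
    N22: 80+135 = 215 > 100
Round 3 — N22 trips offline.
  N22 sheds 215 MW: no online neighbours, lost.
No further trips.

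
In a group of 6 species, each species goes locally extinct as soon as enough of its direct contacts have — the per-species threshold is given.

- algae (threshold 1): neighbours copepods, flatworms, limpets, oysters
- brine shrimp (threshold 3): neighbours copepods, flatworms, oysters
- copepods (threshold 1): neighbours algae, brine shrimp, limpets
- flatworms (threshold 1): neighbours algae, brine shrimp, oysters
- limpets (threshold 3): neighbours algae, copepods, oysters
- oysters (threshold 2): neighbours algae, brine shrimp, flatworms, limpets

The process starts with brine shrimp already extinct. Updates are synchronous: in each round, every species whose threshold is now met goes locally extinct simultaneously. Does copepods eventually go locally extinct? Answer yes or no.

yes

Round 1 — brine shrimp goes locally extinct (initial).
Round 2 — checking thresholds:
  copepods: 1 of 3 neighbours ≥ 1, goes locally extinct.
  flatworms: 1 of 3 neighbours ≥ 1, goes locally extinct.
  oysters: 1 of 4 neighbours < 2, holds.
Round 3 — checking thresholds:
  algae: 2 of 4 neighbours ≥ 1, goes locally extinct.
  limpets: 1 of 3 neighbours < 3, holds.
  oysters: 2 of 4 neighbours ≥ 2, goes locally extinct.
Round 4 — checking thresholds:
  limpets: 3 of 3 neighbours ≥ 3, goes locally extinct.
Round 5 — no new extinctions; cascade stops.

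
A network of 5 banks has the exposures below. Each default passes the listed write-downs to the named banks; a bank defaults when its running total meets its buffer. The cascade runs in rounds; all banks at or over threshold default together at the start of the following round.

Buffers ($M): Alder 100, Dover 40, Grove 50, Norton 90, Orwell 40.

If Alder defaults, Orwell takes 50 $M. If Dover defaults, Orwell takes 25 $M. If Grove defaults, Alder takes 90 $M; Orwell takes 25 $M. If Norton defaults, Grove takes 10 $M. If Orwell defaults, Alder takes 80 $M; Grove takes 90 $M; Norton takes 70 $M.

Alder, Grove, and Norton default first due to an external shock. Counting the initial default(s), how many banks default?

Round 1 — Alder, Grove, Norton default (initial).
  Orwell: +50+25 → 75 ≥ 40
Round 2 — Orwell defaults.
No further defaults.

4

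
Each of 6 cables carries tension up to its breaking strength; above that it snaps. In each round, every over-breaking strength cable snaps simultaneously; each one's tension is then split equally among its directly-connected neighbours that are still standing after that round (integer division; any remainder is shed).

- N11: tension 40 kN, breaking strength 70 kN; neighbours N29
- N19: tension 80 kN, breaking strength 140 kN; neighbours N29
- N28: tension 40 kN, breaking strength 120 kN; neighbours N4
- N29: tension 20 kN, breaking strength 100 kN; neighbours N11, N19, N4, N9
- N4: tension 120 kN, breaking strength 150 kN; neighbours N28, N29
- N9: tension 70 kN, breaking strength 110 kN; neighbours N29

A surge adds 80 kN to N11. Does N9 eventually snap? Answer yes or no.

yes

Round 1 — N11 at 120 > 70. N11 snaps.
  N11 sheds 120 kN to N29: 120 each.
    N29: 20+120 = 140 > 100
Round 2 — N29 snaps.
  N29 sheds 140 kN to N19, N4, N9: 46 each (2 lost).
    N19: 80+46 = 126 ≤ 140
    N4: 120+46 = 166 > 150
    N9: 70+46 = 116 > 110
Round 3 — N4, N9 snap.
  N4 sheds 166 kN to N28: 166 each.
    N28: 40+166 = 206 > 120
  N9 sheds 116 kN: no online neighbours, lost.
Round 4 — N28 snaps.
  N28 sheds 206 kN: no online neighbours, lost.
No further breaks.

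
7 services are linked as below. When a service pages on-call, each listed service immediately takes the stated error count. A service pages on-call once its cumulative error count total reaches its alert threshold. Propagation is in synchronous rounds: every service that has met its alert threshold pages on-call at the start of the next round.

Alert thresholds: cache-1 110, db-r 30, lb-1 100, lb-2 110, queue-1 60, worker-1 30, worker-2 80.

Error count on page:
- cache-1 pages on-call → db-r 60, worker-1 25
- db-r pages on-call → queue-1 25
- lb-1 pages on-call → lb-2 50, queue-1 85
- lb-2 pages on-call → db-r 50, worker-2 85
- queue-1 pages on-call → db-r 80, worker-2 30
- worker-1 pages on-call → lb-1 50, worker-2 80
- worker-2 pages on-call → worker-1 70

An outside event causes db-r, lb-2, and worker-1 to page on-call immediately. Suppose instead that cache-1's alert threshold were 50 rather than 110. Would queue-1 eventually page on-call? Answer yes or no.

With cache-1's alert threshold at 50:
Round 1 — db-r, lb-2, worker-1 page on-call (initial).
  lb-1: +50 → 50 < 100
  queue-1: +25 → 25 < 60
  worker-2: +85+80 → 165 ≥ 80
Round 2 — worker-2 pages on-call.
No further pages.

no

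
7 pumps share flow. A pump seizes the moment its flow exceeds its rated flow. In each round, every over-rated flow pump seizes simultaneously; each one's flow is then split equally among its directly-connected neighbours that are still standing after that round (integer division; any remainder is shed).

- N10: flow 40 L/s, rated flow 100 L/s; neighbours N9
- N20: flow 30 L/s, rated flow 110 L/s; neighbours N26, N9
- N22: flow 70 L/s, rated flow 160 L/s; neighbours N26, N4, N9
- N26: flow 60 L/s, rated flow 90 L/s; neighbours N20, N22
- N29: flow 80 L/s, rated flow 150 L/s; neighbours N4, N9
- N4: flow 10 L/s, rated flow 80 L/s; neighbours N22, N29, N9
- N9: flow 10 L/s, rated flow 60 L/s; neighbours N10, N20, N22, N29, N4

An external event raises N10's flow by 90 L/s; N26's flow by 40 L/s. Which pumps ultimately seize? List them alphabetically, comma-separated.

Round 1 — N10 at 130 > 100; N26 at 100 > 90. N10, N26 seize.
  N10 sheds 130 L/s to N9: 130 each.
    N9: 10+130 = 140 > 60
  N26 sheds 100 L/s to N20, N22: 50 each.
    N20: 30+50 = 80 ≤ 110
    N22: 70+50 = 120 ≤ 160
Round 2 — N9 seizes.
  N9 sheds 140 L/s to N20, N22, N29, N4: 35 each.
    N20: 80+35 = 115 > 110
    N22: 120+35 = 155 ≤ 160
    N29: 80+35 = 115 ≤ 150
    N4: 10+35 = 45 ≤ 80
Round 3 — N20 seizes.
  N20 sheds 115 L/s: no online neighbours, lost.
No further seizures.

N10, N20, N26, N9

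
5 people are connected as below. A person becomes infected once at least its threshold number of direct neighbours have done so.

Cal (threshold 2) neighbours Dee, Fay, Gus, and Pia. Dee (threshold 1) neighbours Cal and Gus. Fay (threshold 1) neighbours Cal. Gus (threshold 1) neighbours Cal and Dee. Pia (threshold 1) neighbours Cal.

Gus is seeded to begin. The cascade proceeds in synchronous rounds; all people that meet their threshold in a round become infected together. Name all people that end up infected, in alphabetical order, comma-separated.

Round 1 — Gus becomes infected (initial).
Round 2 — checking thresholds:
  Cal: 1 of 4 neighbours < 2, holds.
  Dee: 1 of 2 neighbours ≥ 1, becomes infected.
Round 3 — checking thresholds:
  Cal: 2 of 4 neighbours ≥ 2, becomes infected.
Round 4 — checking thresholds:
  Fay: 1 of 1 neighbours ≥ 1, becomes infected.
  Pia: 1 of 1 neighbours ≥ 1, becomes infected.
Round 5 — no new infections; cascade stops.

Cal, Dee, Fay, Gus, Pia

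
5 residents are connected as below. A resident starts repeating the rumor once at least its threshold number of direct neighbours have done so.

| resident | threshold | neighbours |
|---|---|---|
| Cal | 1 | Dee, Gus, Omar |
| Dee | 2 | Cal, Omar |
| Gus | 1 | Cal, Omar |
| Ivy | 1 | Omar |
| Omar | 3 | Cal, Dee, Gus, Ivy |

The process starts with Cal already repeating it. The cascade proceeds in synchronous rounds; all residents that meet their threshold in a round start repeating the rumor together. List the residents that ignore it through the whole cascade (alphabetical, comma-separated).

Dee, Ivy, Omar

Round 1 — Cal starts repeating the rumor (initial).
Round 2 — checking thresholds:
  Dee: 1 of 2 neighbours < 2, not yet.
  Gus: 1 of 2 neighbours ≥ 1, starts repeating the rumor.
  Omar: 1 of 4 neighbours < 3, not yet.
Round 3 — no new spreads; cascade stops.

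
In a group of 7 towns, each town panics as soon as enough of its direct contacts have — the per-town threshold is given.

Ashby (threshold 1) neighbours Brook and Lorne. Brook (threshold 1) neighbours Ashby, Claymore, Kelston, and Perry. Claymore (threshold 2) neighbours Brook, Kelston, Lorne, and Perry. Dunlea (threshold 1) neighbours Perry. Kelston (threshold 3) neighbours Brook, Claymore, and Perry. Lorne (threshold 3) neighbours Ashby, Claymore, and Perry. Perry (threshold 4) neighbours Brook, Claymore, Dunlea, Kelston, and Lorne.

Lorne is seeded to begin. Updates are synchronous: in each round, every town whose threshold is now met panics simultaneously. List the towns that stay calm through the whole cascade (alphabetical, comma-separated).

Dunlea, Kelston, Perry

Round 1 — Lorne panics (initial).
Round 2 — checking thresholds:
  Ashby: 1 of 2 neighbours ≥ 1, panics.
  Claymore: 1 of 4 neighbours < 2, holds.
  Perry: 1 of 5 neighbours < 4, holds.
Round 3 — checking thresholds:
  Brook: 1 of 4 neighbours ≥ 1, panics.
  Claymore: 1 of 4 neighbours < 2, holds.
  Perry: 1 of 5 neighbours < 4, holds.
Round 4 — checking thresholds:
  Claymore: 2 of 4 neighbours ≥ 2, panics.
  Kelston: 1 of 3 neighbours < 3, holds.
  Perry: 2 of 5 neighbours < 4, holds.
Round 5 — no new panics; cascade stops.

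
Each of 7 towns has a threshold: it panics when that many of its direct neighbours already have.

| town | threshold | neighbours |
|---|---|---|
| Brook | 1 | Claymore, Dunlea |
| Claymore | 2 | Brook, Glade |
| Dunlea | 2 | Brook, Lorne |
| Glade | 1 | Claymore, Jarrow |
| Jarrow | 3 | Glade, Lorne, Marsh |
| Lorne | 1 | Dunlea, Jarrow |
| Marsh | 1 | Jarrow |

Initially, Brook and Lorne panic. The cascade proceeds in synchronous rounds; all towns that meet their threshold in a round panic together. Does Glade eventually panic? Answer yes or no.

no

Round 1 — Brook, Lorne panic (initial).
Round 2 — checking thresholds:
  Claymore: 1 of 2 neighbours < 2, below threshold.
  Dunlea: 2 of 2 neighbours ≥ 2, panics.
  Jarrow: 1 of 3 neighbours < 3, below threshold.
Round 3 — no new panics; cascade stops.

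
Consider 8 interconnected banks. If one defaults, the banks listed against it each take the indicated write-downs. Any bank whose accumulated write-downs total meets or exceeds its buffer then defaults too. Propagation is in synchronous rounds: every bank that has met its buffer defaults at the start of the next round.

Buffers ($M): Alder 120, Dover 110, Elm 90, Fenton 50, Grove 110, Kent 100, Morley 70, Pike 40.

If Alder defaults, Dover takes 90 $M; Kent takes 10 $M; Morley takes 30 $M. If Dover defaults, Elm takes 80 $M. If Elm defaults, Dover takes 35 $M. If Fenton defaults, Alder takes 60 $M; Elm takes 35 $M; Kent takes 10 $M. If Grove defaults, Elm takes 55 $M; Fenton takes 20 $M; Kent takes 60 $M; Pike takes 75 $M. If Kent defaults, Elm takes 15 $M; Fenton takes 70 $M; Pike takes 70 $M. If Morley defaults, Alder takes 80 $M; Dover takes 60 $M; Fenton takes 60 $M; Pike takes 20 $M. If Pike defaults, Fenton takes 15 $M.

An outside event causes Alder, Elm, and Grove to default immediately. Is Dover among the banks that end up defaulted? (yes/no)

Round 1 — Alder, Elm, Grove default (initial).
  Dover: +90+35 → 125 ≥ 110
  Fenton: +20 → 20 < 50
  Kent: +10+60 → 70 < 100
  Morley: +30 → 30 < 70
  Pike: +75 → 75 ≥ 40
Round 2 — Dover, Pike default.
  Fenton: +15 → 35 < 50
No further defaults.

yes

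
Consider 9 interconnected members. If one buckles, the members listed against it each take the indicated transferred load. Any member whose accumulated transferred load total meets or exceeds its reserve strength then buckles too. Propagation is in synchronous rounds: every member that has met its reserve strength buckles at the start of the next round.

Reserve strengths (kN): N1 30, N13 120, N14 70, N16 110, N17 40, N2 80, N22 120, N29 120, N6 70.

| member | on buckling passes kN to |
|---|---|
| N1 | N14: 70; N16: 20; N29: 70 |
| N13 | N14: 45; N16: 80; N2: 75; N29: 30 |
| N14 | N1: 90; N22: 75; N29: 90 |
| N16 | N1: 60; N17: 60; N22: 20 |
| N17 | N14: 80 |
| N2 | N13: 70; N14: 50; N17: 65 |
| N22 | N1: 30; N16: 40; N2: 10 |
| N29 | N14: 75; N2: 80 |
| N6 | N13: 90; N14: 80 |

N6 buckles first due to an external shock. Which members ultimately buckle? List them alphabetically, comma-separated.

N1, N13, N14, N17, N2, N29, N6

Round 1 — N6 buckles (initial).
  N13: +90 → 90 < 120
  N14: +80 → 80 ≥ 70
Round 2 — N14 buckles.
  N1: +90 → 90 ≥ 30
  N22: +75 → 75 < 120
  N29: +90 → 90 < 120
Round 3 — N1 buckles.
  N16: +20 → 20 < 110
  N29: +70 → 160 ≥ 120
Round 4 — N29 buckles.
  N2: +80 → 80 ≥ 80
Round 5 — N2 buckles.
  N13: +70 → 160 ≥ 120
  N17: +65 → 65 ≥ 40
Round 6 — N13, N17 buckle.
  N16: +80 → 100 < 110
No further bucklings.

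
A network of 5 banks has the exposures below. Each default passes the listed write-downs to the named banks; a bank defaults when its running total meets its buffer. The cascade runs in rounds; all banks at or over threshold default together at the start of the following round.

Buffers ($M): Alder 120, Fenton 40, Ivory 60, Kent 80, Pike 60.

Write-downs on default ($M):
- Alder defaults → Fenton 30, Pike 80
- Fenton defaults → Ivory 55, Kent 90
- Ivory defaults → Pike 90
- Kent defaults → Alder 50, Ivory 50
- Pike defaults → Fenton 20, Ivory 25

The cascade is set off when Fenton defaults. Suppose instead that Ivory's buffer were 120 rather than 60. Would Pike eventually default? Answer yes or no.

With Ivory's buffer at 120:
Round 1 — Fenton defaults (initial).
  Ivory: +55 → 55 < 120
  Kent: +90 → 90 ≥ 80
Round 2 — Kent defaults.
  Alder: +50 → 50 < 120
  Ivory: +50 → 105 < 120
No further defaults.

no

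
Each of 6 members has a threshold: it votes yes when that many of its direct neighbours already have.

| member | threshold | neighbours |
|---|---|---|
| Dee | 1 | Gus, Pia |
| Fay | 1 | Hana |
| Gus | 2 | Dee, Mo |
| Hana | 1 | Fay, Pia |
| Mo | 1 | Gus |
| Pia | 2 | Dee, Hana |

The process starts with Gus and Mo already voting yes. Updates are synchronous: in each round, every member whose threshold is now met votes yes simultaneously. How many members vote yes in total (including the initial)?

3

Round 1 — Gus, Mo vote yes (initial).
Round 2 — checking thresholds:
  Dee: 1 of 2 neighbours ≥ 1, votes yes.
Round 3 — no new yes votes; cascade stops.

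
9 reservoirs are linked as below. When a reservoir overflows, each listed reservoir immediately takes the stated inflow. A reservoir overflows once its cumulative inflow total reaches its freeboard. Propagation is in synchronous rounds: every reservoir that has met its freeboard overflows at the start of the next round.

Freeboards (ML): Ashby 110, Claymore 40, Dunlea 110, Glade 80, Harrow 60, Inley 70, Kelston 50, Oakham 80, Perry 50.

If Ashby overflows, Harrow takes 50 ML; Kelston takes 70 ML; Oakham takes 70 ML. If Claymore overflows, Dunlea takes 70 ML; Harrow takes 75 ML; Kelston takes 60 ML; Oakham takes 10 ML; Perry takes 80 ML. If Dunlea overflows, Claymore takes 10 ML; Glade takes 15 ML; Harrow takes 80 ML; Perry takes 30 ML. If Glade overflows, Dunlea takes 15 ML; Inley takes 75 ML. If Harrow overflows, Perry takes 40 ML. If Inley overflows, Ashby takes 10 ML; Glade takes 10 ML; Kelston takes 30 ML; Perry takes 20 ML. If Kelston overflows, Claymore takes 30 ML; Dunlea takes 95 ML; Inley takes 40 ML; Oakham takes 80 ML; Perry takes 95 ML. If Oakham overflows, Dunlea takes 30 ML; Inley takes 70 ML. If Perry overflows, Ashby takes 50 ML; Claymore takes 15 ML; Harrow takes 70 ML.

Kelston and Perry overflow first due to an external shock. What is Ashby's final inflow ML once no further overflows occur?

60

Round 1 — Kelston, Perry overflow (initial).
  Ashby: +50 → 50 < 110
  Claymore: +30+15 → 45 ≥ 40
  Dunlea: +95 → 95 < 110
  Harrow: +70 → 70 ≥ 60
  Inley: +40 → 40 < 70
  Oakham: +80 → 80 ≥ 80
Round 2 — Claymore, Harrow, Oakham overflow.
  Dunlea: +70+30 → 195 ≥ 110
  Inley: +70 → 110 ≥ 70
Round 3 — Dunlea, Inley overflow.
  Ashby: +10 → 60 < 110
  Glade: +15+10 → 25 < 80
No further overflows.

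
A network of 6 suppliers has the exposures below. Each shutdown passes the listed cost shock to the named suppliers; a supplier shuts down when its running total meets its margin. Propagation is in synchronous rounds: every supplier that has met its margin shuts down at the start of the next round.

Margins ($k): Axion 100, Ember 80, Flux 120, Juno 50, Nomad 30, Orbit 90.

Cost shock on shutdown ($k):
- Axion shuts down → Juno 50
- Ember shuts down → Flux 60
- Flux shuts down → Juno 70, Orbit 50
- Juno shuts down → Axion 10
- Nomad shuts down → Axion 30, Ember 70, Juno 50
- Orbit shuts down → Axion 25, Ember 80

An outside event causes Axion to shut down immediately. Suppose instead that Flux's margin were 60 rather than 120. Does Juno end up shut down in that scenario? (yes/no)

With Flux's margin at 60:
Round 1 — Axion shuts down (initial).
  Juno: +50 → 50 ≥ 50
Round 2 — Juno shuts down.
No further shutdowns.

yes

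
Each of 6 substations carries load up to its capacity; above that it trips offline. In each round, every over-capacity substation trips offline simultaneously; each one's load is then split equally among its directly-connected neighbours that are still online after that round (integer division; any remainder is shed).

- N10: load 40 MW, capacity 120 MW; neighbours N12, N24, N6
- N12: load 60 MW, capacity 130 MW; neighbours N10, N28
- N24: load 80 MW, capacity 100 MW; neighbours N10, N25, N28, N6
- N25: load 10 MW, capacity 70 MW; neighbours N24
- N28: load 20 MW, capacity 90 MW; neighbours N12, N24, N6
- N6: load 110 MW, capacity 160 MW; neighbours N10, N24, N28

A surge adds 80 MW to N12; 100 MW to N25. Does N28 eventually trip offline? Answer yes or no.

yes

Round 1 — N12 at 140 > 130; N25 at 110 > 70. N12, N25 trip offline.
  N12 sheds 140 MW to N10, N28: 70 each.
    N10: 40+70 = 110 ≤ 120
    N28: 20+70 = 90 ≤ 90
  N25 sheds 110 MW to N24: 110 each.
    N24: 80+110 = 190 > 100
Round 2 — N24 trips offline.
  N24 sheds 190 MW to N10, N28, N6: 63 each (1 lost).
    N10: 110+63 = 173 > 120
    N28: 90+63 = 153 > 90
    N6: 110+63 = 173 > 160
Round 3 — N10, N28, N6 trip offline.
  N10 sheds 173 MW: no online neighbours, lost.
  N28 sheds 153 MW: no online neighbours, lost.
  N6 sheds 173 MW: no online neighbours, lost.
No further trips.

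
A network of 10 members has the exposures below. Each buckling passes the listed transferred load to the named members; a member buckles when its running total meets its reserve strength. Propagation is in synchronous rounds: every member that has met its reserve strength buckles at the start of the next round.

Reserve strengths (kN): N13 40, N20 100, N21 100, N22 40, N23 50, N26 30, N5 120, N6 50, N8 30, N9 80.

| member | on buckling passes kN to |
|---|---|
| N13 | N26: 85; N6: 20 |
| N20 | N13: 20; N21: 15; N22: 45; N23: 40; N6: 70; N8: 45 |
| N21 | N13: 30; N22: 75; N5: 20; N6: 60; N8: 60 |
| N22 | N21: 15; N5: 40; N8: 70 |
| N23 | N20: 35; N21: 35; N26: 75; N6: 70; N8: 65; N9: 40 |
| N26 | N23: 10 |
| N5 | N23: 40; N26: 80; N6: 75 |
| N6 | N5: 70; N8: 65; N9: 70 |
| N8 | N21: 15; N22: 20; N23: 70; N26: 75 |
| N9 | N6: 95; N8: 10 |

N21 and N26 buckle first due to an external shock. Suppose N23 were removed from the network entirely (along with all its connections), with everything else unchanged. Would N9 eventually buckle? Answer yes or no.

no

With N23 removed:
Round 1 — N21, N26 buckle (initial).
  N13: +30 → 30 < 40
  N22: +75 → 75 ≥ 40
  N5: +20 → 20 < 120
  N6: +60 → 60 ≥ 50
  N8: +60 → 60 ≥ 30
Round 2 — N22, N6, N8 buckle.
  N5: +40+70 → 130 ≥ 120
  N9: +70 → 70 < 80
Round 3 — N5 buckles.
No further bucklings.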